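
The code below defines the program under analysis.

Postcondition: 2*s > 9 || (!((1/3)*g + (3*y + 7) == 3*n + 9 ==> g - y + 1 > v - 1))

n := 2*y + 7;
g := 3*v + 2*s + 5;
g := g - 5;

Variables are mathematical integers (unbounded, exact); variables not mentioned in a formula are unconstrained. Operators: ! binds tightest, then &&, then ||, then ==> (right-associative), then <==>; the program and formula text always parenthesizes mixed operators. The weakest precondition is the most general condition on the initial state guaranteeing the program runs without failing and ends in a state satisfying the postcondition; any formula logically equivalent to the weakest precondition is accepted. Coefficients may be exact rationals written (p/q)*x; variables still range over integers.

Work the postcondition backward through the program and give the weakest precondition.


Working backward. After the program, the postcondition 2*s > 9 || (!((1/3)*g + (3*y + 7) == 3*n + 9 ==> g - y + 1 > v - 1)) must hold; in canonical form it is 2*s > 9 || (!((1/3)*g + 3*y == 3*n + 2 ==> g > v + y - 2)).
Before g := g - 5: 2*s > 9 || (!((1/3)*g + 3*y == 3*n + 11/3 ==> g > v + y + 3))
Before g := 3*v + 2*s + 5: 2*s > 9 || (!((2/3)*s + v + 3*y == 3*n + 2 ==> 2*s + 2*v > y - 2))
Before n := 2*y + 7: 2*s > 9 || (!((2/3)*s + v == 3*y + 23 ==> 2*s + 2*v > y - 2))
Answer: WP = 2*s > 9 || (!((2/3)*s + v == 3*y + 23 ==> 2*s + 2*v > y - 2))


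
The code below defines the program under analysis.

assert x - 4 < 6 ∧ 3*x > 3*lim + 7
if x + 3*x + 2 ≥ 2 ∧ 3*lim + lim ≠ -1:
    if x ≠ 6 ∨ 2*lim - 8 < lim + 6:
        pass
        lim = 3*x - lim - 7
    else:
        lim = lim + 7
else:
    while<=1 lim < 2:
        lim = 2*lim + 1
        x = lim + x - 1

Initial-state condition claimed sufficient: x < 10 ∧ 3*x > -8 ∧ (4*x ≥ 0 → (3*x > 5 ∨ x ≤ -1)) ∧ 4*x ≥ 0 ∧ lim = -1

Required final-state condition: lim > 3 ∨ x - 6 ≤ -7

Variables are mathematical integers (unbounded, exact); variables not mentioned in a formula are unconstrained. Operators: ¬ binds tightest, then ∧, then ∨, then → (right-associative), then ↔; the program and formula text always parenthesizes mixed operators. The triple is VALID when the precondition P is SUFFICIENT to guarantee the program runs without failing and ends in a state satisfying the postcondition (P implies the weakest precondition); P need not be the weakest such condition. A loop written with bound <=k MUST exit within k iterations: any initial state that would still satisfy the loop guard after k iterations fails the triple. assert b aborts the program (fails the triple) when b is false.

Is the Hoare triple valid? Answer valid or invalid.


Working backward. After the program, the postcondition lim > 3 ∨ x - 6 ≤ -7 must hold; in canonical form it is lim > 3 ∨ x ≤ -1.
Then branch requires ((x ≠ 6 ∨ lim < 14) → (3*x > lim + 10 ∨ x ≤ -1)) ∧ ((¬(x ≠ 6 ∨ lim < 14)) → (lim > -4 ∨ x ≤ -1)); else branch requires (lim < 2 → ((¬(2*lim < 1)) ∧ (2*lim > 2 ∨ 2*lim + x ≤ -1))) ∧ ((¬(lim < 2)) → (lim > 3 ∨ x ≤ -1)).
Before the if: ((4*x ≥ 0 ∧ 4*lim ≠ -1) → (((x ≠ 6 ∨ lim < 14) → (3*x > lim + 10 ∨ x ≤ -1)) ∧ ((¬(x ≠ 6 ∨ lim < 14)) → (lim > -4 ∨ x ≤ -1)))) ∧ ((¬(4*x ≥ 0 ∧ 4*lim ≠ -1)) → ((lim < 2 → ((¬(2*lim < 1)) ∧ (2*lim > 2 ∨ 2*lim + x ≤ -1))) ∧ ((¬(lim < 2)) → (lim > 3 ∨ x ≤ -1))))
Before assert x - 4 < 6 ∧ 3*x > 3*lim + 7: x < 10 ∧ 3*x > 3*lim + 7 ∧ ((4*x ≥ 0 ∧ 4*lim ≠ -1) → (((x ≠ 6 ∨ lim < 14) → (3*x > lim + 10 ∨ x ≤ -1)) ∧ ((¬(x ≠ 6 ∨ lim < 14)) → (lim > -4 ∨ x ≤ -1)))) ∧ ((¬(4*x ≥ 0 ∧ 4*lim ≠ -1)) → ((lim < 2 → ((¬(2*lim < 1)) ∧ (2*lim > 2 ∨ 2*lim + x ≤ -1))) ∧ ((¬(lim < 2)) → (lim > 3 ∨ x ≤ -1))))
The weakest precondition is x < 10 ∧ 3*x > 3*lim + 7 ∧ ((4*x ≥ 0 ∧ 4*lim ≠ -1) → (((x ≠ 6 ∨ lim < 14) → (3*x > lim + 10 ∨ x ≤ -1)) ∧ ((¬(x ≠ 6 ∨ lim < 14)) → (lim > -4 ∨ x ≤ -1)))) ∧ ((¬(4*x ≥ 0 ∧ 4*lim ≠ -1)) → ((lim < 2 → ((¬(2*lim < 1)) ∧ (2*lim > 2 ∨ 2*lim + x ≤ -1))) ∧ ((¬(lim < 2)) → (lim > 3 ∨ x ≤ -1)))).
Check whether x < 10 ∧ 3*x > -8 ∧ (4*x ≥ 0 → (3*x > 5 ∨ x ≤ -1)) ∧ 4*x ≥ 0 ∧ lim = -1 implies it.
Countermodel: at the initial state lim = -1, x = 2, the precondition holds but the weakest precondition fails.
Answer: invalid


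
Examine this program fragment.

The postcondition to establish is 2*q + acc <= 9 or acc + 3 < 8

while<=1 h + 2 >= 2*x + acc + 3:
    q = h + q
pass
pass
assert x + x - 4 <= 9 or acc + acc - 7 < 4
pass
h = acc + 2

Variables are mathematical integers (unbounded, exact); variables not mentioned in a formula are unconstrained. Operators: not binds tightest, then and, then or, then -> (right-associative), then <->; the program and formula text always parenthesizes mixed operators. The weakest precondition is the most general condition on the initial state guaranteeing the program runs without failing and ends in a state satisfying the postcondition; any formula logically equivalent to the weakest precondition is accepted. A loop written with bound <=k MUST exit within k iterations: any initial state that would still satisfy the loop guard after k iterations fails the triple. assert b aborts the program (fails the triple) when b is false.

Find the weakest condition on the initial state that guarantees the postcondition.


Working backward. After the program, the postcondition 2*q + acc <= 9 or acc + 3 < 8 must hold; in canonical form it is acc + 2*q <= 9 or acc < 5.
Before h := acc + 2: acc + 2*q <= 9 or acc < 5
Before skip: acc + 2*q <= 9 or acc < 5
Before assert x + x - 4 <= 9 or acc + acc - 7 < 4: (2*x <= 13 or 2*acc < 11) and (acc + 2*q <= 9 or acc < 5)
Before skip: (2*x <= 13 or 2*acc < 11) and (acc + 2*q <= 9 or acc < 5)
Before skip: (2*x <= 13 or 2*acc < 11) and (acc + 2*q <= 9 or acc < 5)
Before the loop (bound <=1), unroll the exhaustion recursion (WP_0 = exit-now case; WP_j = one more guarded iteration, up to j = 1):
  WP_0: (not (h >= acc + 2*x + 1)) and (2*x <= 13 or 2*acc < 11) and (acc + 2*q <= 9 or acc < 5)
  WP_1: (h >= acc + 2*x + 1 -> ((not (h >= acc + 2*x + 1)) and (2*x <= 13 or 2*acc < 11) and (acc + 2*h + 2*q <= 9 or acc < 5))) and ((not (h >= acc + 2*x + 1)) -> ((2*x <= 13 or 2*acc < 11) and (acc + 2*q <= 9 or acc < 5)))
So before the loop: (h >= acc + 2*x + 1 -> ((not (h >= acc + 2*x + 1)) and (2*x <= 13 or 2*acc < 11) and (acc + 2*h + 2*q <= 9 or acc < 5))) and ((not (h >= acc + 2*x + 1)) -> ((2*x <= 13 or 2*acc < 11) and (acc + 2*q <= 9 or acc < 5)))
Answer: WP = (h >= acc + 2*x + 1 -> ((not (h >= acc + 2*x + 1)) and (2*x <= 13 or 2*acc < 11) and (acc + 2*h + 2*q <= 9 or acc < 5))) and ((not (h >= acc + 2*x + 1)) -> ((2*x <= 13 or 2*acc < 11) and (acc + 2*q <= 9 or acc < 5)))


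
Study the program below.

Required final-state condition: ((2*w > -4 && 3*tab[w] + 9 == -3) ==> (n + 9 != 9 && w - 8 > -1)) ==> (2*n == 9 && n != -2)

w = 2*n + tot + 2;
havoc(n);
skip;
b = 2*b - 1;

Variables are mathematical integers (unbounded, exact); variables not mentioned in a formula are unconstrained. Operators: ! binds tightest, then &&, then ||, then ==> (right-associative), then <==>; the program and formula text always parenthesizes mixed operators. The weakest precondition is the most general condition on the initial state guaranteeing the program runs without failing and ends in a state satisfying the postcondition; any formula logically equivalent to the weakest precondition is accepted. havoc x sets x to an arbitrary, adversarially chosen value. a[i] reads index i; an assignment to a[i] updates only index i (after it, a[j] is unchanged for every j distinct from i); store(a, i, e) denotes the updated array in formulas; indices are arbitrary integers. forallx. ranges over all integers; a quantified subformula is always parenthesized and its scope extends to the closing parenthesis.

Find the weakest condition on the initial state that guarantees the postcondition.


Working backward. After the program, the postcondition ((2*w > -4 && 3*tab[w] + 9 == -3) ==> (n + 9 != 9 && w - 8 > -1)) ==> (2*n == 9 && n != -2) must hold; in canonical form it is ((2*w > -4 && 3*tab[w] == -12) ==> (n != 0 && w > 7)) ==> (2*n == 9 && n != -2).
Before b := 2*b - 1: ((2*w > -4 && 3*tab[w] == -12) ==> (n != 0 && w > 7)) ==> (2*n == 9 && n != -2)
Before skip: ((2*w > -4 && 3*tab[w] == -12) ==> (n != 0 && w > 7)) ==> (2*n == 9 && n != -2)
Before havoc n: forall n_1. (((2*w > -4 && 3*tab[w] == -12) ==> (n_1 != 0 && w > 7)) ==> (2*n_1 == 9 && n_1 != -2))
Before w := 2*n + tot + 2: forall n_1. (((4*n + 2*tot > -8 && 3*tab[2*n + tot + 2] == -12) ==> (n_1 != 0 && 2*n + tot > 5)) ==> (2*n_1 == 9 && n_1 != -2))
Answer: WP = forall n_1. (((4*n + 2*tot > -8 && 3*tab[2*n + tot + 2] == -12) ==> (n_1 != 0 && 2*n + tot > 5)) ==> (2*n_1 == 9 && n_1 != -2))


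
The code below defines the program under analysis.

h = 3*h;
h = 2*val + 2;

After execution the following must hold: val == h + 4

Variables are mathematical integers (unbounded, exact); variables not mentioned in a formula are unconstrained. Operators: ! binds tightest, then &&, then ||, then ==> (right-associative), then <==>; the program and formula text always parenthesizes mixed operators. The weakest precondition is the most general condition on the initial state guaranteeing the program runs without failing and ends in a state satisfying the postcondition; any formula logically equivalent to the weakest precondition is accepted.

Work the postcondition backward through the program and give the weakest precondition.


Working backward. After the program, val == h + 4 must hold.
Before h := 2*val + 2: val == -6
Before h := 3*h: val == -6
Answer: WP = val == -6


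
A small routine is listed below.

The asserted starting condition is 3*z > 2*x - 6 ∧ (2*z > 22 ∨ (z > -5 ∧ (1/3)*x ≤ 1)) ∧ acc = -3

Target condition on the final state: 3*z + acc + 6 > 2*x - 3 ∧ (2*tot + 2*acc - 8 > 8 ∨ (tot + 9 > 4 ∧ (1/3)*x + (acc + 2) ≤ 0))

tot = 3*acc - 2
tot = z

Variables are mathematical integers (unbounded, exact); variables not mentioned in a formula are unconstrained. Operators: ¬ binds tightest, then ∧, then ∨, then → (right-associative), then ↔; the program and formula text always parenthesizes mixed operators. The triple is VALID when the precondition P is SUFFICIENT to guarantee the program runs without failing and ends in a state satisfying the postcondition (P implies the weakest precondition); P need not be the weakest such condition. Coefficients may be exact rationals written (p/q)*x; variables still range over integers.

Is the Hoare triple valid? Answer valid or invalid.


Working backward. After the program, the postcondition 3*z + acc + 6 > 2*x - 3 ∧ (2*tot + 2*acc - 8 > 8 ∨ (tot + 9 > 4 ∧ (1/3)*x + (acc + 2) ≤ 0)) must hold; in canonical form it is acc + 3*z > 2*x - 9 ∧ (2*acc + 2*tot > 16 ∨ (tot > -5 ∧ acc + (1/3)*x ≤ -2)).
Before tot := z: acc + 3*z > 2*x - 9 ∧ (2*acc + 2*z > 16 ∨ (z > -5 ∧ acc + (1/3)*x ≤ -2))
Before tot := 3*acc - 2: acc + 3*z > 2*x - 9 ∧ (2*acc + 2*z > 16 ∨ (z > -5 ∧ acc + (1/3)*x ≤ -2))
The weakest precondition is acc + 3*z > 2*x - 9 ∧ (2*acc + 2*z > 16 ∨ (z > -5 ∧ acc + (1/3)*x ≤ -2)).
Check whether 3*z > 2*x - 6 ∧ (2*z > 22 ∨ (z > -5 ∧ (1/3)*x ≤ 1)) ∧ acc = -3 implies it.
Every state satisfying the precondition satisfies the weakest precondition: the implication holds.
Answer: valid


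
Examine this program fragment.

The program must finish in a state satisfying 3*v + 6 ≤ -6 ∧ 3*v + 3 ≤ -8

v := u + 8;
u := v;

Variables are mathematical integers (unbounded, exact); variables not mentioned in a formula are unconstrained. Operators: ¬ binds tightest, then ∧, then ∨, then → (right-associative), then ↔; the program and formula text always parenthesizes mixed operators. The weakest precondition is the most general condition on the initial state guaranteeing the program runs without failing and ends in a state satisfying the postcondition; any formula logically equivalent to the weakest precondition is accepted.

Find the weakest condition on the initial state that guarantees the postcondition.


Working backward. After the program, the postcondition 3*v + 6 ≤ -6 ∧ 3*v + 3 ≤ -8 must hold; in canonical form it is 3*v ≤ -12 ∧ 3*v ≤ -11.
Before u := v: 3*v ≤ -12 ∧ 3*v ≤ -11
Before v := u + 8: 3*u ≤ -36 ∧ 3*u ≤ -35
Answer: WP = 3*u ≤ -36 ∧ 3*u ≤ -35


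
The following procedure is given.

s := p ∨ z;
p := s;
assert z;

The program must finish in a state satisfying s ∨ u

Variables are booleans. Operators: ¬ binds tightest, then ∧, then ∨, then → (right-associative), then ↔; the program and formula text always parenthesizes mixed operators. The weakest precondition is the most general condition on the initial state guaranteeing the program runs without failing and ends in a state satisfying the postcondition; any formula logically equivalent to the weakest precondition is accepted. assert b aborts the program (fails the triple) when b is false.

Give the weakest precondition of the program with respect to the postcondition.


Working backward. After the program, s ∨ u must hold.
Before assert z: z ∧ (s ∨ u)
Before p := s: z ∧ (s ∨ u)
Before s := p ∨ z: z ∧ (p ∨ z ∨ u)
Answer: WP = z ∧ (p ∨ z ∨ u)


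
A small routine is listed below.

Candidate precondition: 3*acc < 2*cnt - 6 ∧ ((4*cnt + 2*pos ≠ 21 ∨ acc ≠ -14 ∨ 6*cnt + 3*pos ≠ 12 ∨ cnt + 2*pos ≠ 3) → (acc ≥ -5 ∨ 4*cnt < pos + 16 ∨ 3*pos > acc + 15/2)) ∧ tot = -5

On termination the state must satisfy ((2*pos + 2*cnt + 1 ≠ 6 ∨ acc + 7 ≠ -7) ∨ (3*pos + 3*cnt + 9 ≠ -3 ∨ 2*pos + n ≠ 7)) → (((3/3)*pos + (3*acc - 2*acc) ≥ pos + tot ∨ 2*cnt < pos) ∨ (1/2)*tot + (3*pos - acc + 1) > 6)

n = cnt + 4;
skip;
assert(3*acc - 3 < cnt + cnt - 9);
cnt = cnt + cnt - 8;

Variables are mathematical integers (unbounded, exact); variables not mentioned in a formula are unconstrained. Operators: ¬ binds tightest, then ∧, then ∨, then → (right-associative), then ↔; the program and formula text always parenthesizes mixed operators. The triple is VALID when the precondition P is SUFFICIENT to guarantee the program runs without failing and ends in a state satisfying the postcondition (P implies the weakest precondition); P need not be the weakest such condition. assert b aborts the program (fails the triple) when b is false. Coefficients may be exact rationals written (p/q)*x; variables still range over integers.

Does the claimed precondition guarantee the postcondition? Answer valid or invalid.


Working backward. After the program, the postcondition ((2*pos + 2*cnt + 1 ≠ 6 ∨ acc + 7 ≠ -7) ∨ (3*pos + 3*cnt + 9 ≠ -3 ∨ 2*pos + n ≠ 7)) → (((3/3)*pos + (3*acc - 2*acc) ≥ pos + tot ∨ 2*cnt < pos) ∨ (1/2)*tot + (3*pos - acc + 1) > 6) must hold; in canonical form it is (2*cnt + 2*pos ≠ 5 ∨ acc ≠ -14 ∨ 3*cnt + 3*pos ≠ -12 ∨ n + 2*pos ≠ 7) → (acc ≥ tot ∨ 2*cnt < pos ∨ 3*pos + (1/2)*tot > acc + 5).
Before cnt := cnt + cnt - 8: (4*cnt + 2*pos ≠ 21 ∨ acc ≠ -14 ∨ 6*cnt + 3*pos ≠ 12 ∨ n + 2*pos ≠ 7) → (acc ≥ tot ∨ 4*cnt < pos + 16 ∨ 3*pos + (1/2)*tot > acc + 5)
Before assert 3*acc - 3 < cnt + cnt - 9: 3*acc < 2*cnt - 6 ∧ ((4*cnt + 2*pos ≠ 21 ∨ acc ≠ -14 ∨ 6*cnt + 3*pos ≠ 12 ∨ n + 2*pos ≠ 7) → (acc ≥ tot ∨ 4*cnt < pos + 16 ∨ 3*pos + (1/2)*tot > acc + 5))
Before skip: 3*acc < 2*cnt - 6 ∧ ((4*cnt + 2*pos ≠ 21 ∨ acc ≠ -14 ∨ 6*cnt + 3*pos ≠ 12 ∨ n + 2*pos ≠ 7) → (acc ≥ tot ∨ 4*cnt < pos + 16 ∨ 3*pos + (1/2)*tot > acc + 5))
Before n := cnt + 4: 3*acc < 2*cnt - 6 ∧ ((4*cnt + 2*pos ≠ 21 ∨ acc ≠ -14 ∨ 6*cnt + 3*pos ≠ 12 ∨ cnt + 2*pos ≠ 3) → (acc ≥ tot ∨ 4*cnt < pos + 16 ∨ 3*pos + (1/2)*tot > acc + 5))
The weakest precondition is 3*acc < 2*cnt - 6 ∧ ((4*cnt + 2*pos ≠ 21 ∨ acc ≠ -14 ∨ 6*cnt + 3*pos ≠ 12 ∨ cnt + 2*pos ≠ 3) → (acc ≥ tot ∨ 4*cnt < pos + 16 ∨ 3*pos + (1/2)*tot > acc + 5)).
Check whether 3*acc < 2*cnt - 6 ∧ ((4*cnt + 2*pos ≠ 21 ∨ acc ≠ -14 ∨ 6*cnt + 3*pos ≠ 12 ∨ cnt + 2*pos ≠ 3) → (acc ≥ -5 ∨ 4*cnt < pos + 16 ∨ 3*pos > acc + 15/2)) ∧ tot = -5 implies it.
Every state satisfying the precondition satisfies the weakest precondition: the implication holds.
Answer: valid


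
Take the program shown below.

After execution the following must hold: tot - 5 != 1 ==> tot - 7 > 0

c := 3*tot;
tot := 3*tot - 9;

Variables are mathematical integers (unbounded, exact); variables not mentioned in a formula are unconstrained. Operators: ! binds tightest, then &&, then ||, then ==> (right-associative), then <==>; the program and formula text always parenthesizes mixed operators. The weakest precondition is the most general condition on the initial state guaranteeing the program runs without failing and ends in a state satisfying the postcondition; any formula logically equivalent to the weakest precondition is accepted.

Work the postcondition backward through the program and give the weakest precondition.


Working backward. After the program, the postcondition tot - 5 != 1 ==> tot - 7 > 0 must hold; in canonical form it is tot != 6 ==> tot > 7.
Before tot := 3*tot - 9: 3*tot != 15 ==> 3*tot > 16
Before c := 3*tot: 3*tot != 15 ==> 3*tot > 16
Answer: WP = 3*tot != 15 ==> 3*tot > 16


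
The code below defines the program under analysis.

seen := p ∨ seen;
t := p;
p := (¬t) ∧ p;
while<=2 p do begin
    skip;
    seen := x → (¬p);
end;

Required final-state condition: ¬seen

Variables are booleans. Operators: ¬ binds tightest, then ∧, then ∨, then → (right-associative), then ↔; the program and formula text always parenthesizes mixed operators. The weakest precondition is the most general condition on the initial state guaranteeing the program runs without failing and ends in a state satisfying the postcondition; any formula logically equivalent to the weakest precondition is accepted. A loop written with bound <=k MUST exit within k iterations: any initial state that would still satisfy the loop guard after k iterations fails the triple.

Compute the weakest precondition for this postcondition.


Working backward. After the program, ¬seen must hold.
Before the loop (bound <=2), unroll the exhaustion recursion (WP_0 = exit-now case; WP_j = one more guarded iteration, up to j = 2):
  WP_0: (¬p) ∧ (¬seen)
  WP_1: (p → ((¬p) ∧ (¬(x → (¬p))))) ∧ ((¬p) → (¬seen))
  WP_2: (p → ((p → ((¬p) ∧ (¬(x → (¬p))))) ∧ ((¬p) → (¬(x → (¬p)))))) ∧ ((¬p) → (¬seen))
So before the loop: (p → ((p → ((¬p) ∧ (¬(x → (¬p))))) ∧ ((¬p) → (¬(x → (¬p)))))) ∧ ((¬p) → (¬seen))
Before p := (¬t) ∧ p: (((¬t) ∧ p) → ((((¬t) ∧ p) → ((¬((¬t) ∧ p)) ∧ (¬(x → (¬((¬t) ∧ p)))))) ∧ ((¬((¬t) ∧ p)) → (¬(x → (¬((¬t) ∧ p))))))) ∧ ((¬((¬t) ∧ p)) → (¬seen))
Before t := p: ¬seen
Before seen := p ∨ seen: ¬(p ∨ seen)
Answer: WP = ¬(p ∨ seen)


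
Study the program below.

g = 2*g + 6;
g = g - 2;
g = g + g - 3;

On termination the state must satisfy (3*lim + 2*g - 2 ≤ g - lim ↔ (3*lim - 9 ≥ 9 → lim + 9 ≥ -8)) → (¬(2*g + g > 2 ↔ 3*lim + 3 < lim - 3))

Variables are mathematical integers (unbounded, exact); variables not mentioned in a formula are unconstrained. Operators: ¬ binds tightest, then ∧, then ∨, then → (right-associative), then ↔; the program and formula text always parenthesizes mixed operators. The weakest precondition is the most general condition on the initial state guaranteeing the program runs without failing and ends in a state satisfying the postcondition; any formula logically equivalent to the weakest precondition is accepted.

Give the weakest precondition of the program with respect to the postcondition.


Working backward. After the program, the postcondition (3*lim + 2*g - 2 ≤ g - lim ↔ (3*lim - 9 ≥ 9 → lim + 9 ≥ -8)) → (¬(2*g + g > 2 ↔ 3*lim + 3 < lim - 3)) must hold; in canonical form it is (g + 4*lim ≤ 2 ↔ (3*lim ≥ 18 → lim ≥ -17)) → (¬(3*g > 2 ↔ 2*lim < -6)).
Before g := g + g - 3: (2*g + 4*lim ≤ 5 ↔ (3*lim ≥ 18 → lim ≥ -17)) → (¬(6*g > 11 ↔ 2*lim < -6))
Before g := g - 2: (2*g + 4*lim ≤ 9 ↔ (3*lim ≥ 18 → lim ≥ -17)) → (¬(6*g > 23 ↔ 2*lim < -6))
Before g := 2*g + 6: (4*g + 4*lim ≤ -3 ↔ (3*lim ≥ 18 → lim ≥ -17)) → (¬(12*g > -13 ↔ 2*lim < -6))
Answer: WP = (4*g + 4*lim ≤ -3 ↔ (3*lim ≥ 18 → lim ≥ -17)) → (¬(12*g > -13 ↔ 2*lim < -6))


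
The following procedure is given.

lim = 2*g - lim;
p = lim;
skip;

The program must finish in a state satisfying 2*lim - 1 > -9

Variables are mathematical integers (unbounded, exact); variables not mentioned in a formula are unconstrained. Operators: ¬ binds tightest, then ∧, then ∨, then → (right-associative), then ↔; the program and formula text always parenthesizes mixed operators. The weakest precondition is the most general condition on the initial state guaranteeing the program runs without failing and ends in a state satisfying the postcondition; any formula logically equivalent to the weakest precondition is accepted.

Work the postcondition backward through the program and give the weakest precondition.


Working backward. After the program, the postcondition 2*lim - 1 > -9 must hold; in canonical form it is 2*lim > -8.
Before skip: 2*lim > -8
Before p := lim: 2*lim > -8
Before lim := 2*g - lim: 4*g > 2*lim - 8
Answer: WP = 4*g > 2*lim - 8


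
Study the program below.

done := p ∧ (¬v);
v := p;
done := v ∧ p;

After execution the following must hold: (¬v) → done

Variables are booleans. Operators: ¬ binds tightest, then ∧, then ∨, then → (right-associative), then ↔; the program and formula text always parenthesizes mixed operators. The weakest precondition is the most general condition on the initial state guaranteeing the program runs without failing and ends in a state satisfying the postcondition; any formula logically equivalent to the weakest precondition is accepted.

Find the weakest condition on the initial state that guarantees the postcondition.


Working backward. After the program, (¬v) → done must hold.
Before done := v ∧ p: (¬v) → (v ∧ p)
Before v := p: (¬p) → p
Before done := p ∧ (¬v): (¬p) → p
Answer: WP = (¬p) → p


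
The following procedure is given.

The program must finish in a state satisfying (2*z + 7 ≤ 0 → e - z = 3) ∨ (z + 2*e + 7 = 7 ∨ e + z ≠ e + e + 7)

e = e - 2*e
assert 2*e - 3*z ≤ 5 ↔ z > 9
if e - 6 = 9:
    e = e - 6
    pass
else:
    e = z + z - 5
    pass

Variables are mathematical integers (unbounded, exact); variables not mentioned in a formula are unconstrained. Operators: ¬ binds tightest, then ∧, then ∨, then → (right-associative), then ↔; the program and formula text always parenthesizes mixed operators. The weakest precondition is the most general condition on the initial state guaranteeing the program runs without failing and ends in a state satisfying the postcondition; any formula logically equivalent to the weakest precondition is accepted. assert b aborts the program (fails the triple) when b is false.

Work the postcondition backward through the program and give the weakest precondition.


Working backward. After the program, the postcondition (2*z + 7 ≤ 0 → e - z = 3) ∨ (z + 2*e + 7 = 7 ∨ e + z ≠ e + e + 7) must hold; in canonical form it is (2*z ≤ -7 → e = z + 3) ∨ 2*e + z = 0 ∨ z ≠ e + 7.
Then branch requires (2*z ≤ -7 → e = z + 9) ∨ 2*e + z = 12 ∨ z ≠ e + 1; else branch requires (2*z ≤ -7 → z = 8) ∨ 5*z = 10 ∨ z ≠ -2.
Before the if: (e = 15 → ((2*z ≤ -7 → e = z + 9) ∨ 2*e + z = 12 ∨ z ≠ e + 1)) ∧ ((¬(e = 15)) → ((2*z ≤ -7 → z = 8) ∨ 5*z = 10 ∨ z ≠ -2))
Before assert 2*e - 3*z ≤ 5 ↔ z > 9: (2*e ≤ 3*z + 5 ↔ z > 9) ∧ (e = 15 → ((2*z ≤ -7 → e = z + 9) ∨ 2*e + z = 12 ∨ z ≠ e + 1)) ∧ ((¬(e = 15)) → ((2*z ≤ -7 → z = 8) ∨ 5*z = 10 ∨ z ≠ -2))
Before e := e - 2*e: (2*e + 3*z ≥ -5 ↔ z > 9) ∧ (e = -15 → ((2*z ≤ -7 → e + z = -9) ∨ z = 2*e + 12 ∨ e + z ≠ 1)) ∧ ((¬(e = -15)) → ((2*z ≤ -7 → z = 8) ∨ 5*z = 10 ∨ z ≠ -2))
Answer: WP = (2*e + 3*z ≥ -5 ↔ z > 9) ∧ (e = -15 → ((2*z ≤ -7 → e + z = -9) ∨ z = 2*e + 12 ∨ e + z ≠ 1)) ∧ ((¬(e = -15)) → ((2*z ≤ -7 → z = 8) ∨ 5*z = 10 ∨ z ≠ -2))


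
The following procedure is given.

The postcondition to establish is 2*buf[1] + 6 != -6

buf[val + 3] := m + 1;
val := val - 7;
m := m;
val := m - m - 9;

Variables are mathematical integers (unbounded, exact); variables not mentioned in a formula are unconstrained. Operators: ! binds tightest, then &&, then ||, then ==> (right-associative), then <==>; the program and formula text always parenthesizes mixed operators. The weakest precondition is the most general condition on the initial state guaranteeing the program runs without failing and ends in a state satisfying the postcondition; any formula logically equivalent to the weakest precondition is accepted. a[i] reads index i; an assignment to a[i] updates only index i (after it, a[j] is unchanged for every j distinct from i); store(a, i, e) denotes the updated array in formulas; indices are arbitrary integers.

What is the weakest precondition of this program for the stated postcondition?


Working backward. After the program, the postcondition 2*buf[1] + 6 != -6 must hold; in canonical form it is 2*buf[1] != -12.
Before val := m - m - 9: 2*buf[1] != -12
Before m := m: 2*buf[1] != -12
Before val := val - 7: 2*buf[1] != -12
Before buf[val + 3] := m + 1: 2*store(buf, val + 3, m + 1)[1] != -12
Answer: WP = 2*store(buf, val + 3, m + 1)[1] != -12


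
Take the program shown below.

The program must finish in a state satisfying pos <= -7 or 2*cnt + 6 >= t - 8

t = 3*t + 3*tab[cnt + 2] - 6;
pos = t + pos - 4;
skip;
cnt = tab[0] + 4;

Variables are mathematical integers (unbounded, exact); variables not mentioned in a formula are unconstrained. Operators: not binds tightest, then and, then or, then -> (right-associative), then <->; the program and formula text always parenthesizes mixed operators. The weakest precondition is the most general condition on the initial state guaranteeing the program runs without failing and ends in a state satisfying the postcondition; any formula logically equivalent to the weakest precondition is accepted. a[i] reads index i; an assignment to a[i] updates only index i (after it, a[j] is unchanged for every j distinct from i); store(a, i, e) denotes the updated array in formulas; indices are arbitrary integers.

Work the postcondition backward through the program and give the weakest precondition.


Working backward. After the program, the postcondition pos <= -7 or 2*cnt + 6 >= t - 8 must hold; in canonical form it is pos <= -7 or 2*cnt >= t - 14.
Before cnt := tab[0] + 4: pos <= -7 or 2*tab[0] >= t - 22
Before skip: pos <= -7 or 2*tab[0] >= t - 22
Before pos := t + pos - 4: pos + t <= -3 or 2*tab[0] >= t - 22
Before t := 3*t + 3*tab[cnt + 2] - 6: 3*tab[cnt + 2] + pos + 3*t <= 3 or 2*tab[0] >= 3*tab[cnt + 2] + 3*t - 28
Answer: WP = 3*tab[cnt + 2] + pos + 3*t <= 3 or 2*tab[0] >= 3*tab[cnt + 2] + 3*t - 28


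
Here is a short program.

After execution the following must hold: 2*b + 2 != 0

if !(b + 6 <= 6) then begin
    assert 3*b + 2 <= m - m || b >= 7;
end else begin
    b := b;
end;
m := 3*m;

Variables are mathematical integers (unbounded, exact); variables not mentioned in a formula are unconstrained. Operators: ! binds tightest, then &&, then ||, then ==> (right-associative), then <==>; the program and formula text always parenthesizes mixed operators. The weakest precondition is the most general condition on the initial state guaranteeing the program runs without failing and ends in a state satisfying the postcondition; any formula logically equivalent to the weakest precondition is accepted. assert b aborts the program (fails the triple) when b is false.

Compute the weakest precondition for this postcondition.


Working backward. After the program, the postcondition 2*b + 2 != 0 must hold; in canonical form it is 2*b != -2.
Before m := 3*m: 2*b != -2
Then branch requires (3*b <= -2 || b >= 7) && 2*b != -2; else branch requires 2*b != -2.
Before the if: ((!(b <= 0)) ==> ((3*b <= -2 || b >= 7) && 2*b != -2)) && (b <= 0 ==> 2*b != -2)
Answer: WP = ((!(b <= 0)) ==> ((3*b <= -2 || b >= 7) && 2*b != -2)) && (b <= 0 ==> 2*b != -2)


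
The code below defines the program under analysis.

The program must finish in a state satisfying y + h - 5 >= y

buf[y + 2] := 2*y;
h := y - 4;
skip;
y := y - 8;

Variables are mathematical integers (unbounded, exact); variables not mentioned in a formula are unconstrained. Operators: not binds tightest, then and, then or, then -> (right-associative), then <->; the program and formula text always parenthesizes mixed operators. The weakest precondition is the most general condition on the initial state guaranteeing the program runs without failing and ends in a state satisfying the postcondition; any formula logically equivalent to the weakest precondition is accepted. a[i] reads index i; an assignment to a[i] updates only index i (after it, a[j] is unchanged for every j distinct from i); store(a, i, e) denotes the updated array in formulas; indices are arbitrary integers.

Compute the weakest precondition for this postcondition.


Working backward. After the program, the postcondition y + h - 5 >= y must hold; in canonical form it is h >= 5.
Before y := y - 8: h >= 5
Before skip: h >= 5
Before h := y - 4: y >= 9
Before buf[y + 2] := 2*y: y >= 9
Answer: WP = y >= 9


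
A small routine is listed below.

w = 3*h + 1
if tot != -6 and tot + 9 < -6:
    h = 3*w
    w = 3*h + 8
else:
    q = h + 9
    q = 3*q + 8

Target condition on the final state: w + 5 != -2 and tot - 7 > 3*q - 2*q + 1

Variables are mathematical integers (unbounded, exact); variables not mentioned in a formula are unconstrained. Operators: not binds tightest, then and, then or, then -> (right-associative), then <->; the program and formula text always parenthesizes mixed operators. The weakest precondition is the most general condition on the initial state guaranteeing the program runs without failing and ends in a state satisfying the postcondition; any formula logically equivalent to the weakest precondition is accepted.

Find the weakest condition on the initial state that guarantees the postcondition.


Working backward. After the program, the postcondition w + 5 != -2 and tot - 7 > 3*q - 2*q + 1 must hold; in canonical form it is w != -7 and tot > q + 8.
Then branch requires 9*w != -15 and tot > q + 8; else branch requires w != -7 and tot > 3*h + 43.
Before the if: ((tot != -6 and tot < -15) -> (9*w != -15 and tot > q + 8)) and ((not (tot != -6 and tot < -15)) -> (w != -7 and tot > 3*h + 43))
Before w := 3*h + 1: ((tot != -6 and tot < -15) -> (27*h != -24 and tot > q + 8)) and ((not (tot != -6 and tot < -15)) -> (3*h != -8 and tot > 3*h + 43))
Answer: WP = ((tot != -6 and tot < -15) -> (27*h != -24 and tot > q + 8)) and ((not (tot != -6 and tot < -15)) -> (3*h != -8 and tot > 3*h + 43))


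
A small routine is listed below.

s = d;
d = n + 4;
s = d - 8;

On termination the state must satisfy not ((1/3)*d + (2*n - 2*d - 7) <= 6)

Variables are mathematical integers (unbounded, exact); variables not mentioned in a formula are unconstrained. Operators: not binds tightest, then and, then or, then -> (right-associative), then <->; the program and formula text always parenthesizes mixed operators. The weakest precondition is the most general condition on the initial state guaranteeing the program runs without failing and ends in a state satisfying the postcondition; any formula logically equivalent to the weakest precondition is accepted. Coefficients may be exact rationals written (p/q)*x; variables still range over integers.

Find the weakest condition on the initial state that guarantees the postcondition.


Working backward. After the program, the postcondition not ((1/3)*d + (2*n - 2*d - 7) <= 6) must hold; in canonical form it is not (2*n <= (5/3)*d + 13).
Before s := d - 8: not (2*n <= (5/3)*d + 13)
Before d := n + 4: not ((1/3)*n <= 59/3)
Before s := d: not ((1/3)*n <= 59/3)
Answer: WP = not ((1/3)*n <= 59/3)


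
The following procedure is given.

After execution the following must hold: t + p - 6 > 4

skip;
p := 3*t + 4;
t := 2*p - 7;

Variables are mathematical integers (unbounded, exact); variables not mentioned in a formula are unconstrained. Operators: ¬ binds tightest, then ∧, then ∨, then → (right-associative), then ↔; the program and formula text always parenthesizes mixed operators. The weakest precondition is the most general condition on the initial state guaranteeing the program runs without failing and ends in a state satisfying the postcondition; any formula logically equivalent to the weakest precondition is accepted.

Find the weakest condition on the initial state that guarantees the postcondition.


Working backward. After the program, the postcondition t + p - 6 > 4 must hold; in canonical form it is p + t > 10.
Before t := 2*p - 7: 3*p > 17
Before p := 3*t + 4: 9*t > 5
Before skip: 9*t > 5
Answer: WP = 9*t > 5


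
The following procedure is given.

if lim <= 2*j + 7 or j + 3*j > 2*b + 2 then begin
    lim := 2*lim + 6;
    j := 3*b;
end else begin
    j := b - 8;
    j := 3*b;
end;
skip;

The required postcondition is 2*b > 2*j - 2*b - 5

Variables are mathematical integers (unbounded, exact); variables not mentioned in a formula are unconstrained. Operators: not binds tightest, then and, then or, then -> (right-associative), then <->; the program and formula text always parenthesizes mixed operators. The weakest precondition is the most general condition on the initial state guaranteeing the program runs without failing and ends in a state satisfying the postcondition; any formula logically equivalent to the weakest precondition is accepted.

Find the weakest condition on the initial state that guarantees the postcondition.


Working backward. After the program, the postcondition 2*b > 2*j - 2*b - 5 must hold; in canonical form it is 4*b > 2*j - 5.
Before skip: 4*b > 2*j - 5
Then branch requires 2*b < 5; else branch requires 2*b < 5.
Before the if: ((lim <= 2*j + 7 or 4*j > 2*b + 2) -> 2*b < 5) and ((not (lim <= 2*j + 7 or 4*j > 2*b + 2)) -> 2*b < 5)
Answer: WP = ((lim <= 2*j + 7 or 4*j > 2*b + 2) -> 2*b < 5) and ((not (lim <= 2*j + 7 or 4*j > 2*b + 2)) -> 2*b < 5)


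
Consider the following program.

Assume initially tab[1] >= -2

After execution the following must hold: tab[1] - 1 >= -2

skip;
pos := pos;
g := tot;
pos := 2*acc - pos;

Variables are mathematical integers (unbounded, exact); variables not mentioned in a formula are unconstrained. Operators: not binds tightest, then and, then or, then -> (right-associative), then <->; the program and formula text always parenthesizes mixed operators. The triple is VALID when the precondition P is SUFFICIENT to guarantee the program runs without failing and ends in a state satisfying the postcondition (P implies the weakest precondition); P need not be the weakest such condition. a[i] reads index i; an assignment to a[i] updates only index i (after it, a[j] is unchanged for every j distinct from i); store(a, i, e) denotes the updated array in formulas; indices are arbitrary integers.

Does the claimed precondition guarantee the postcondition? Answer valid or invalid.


Working backward. After the program, the postcondition tab[1] - 1 >= -2 must hold; in canonical form it is tab[1] >= -1.
Before pos := 2*acc - pos: tab[1] >= -1
Before g := tot: tab[1] >= -1
Before pos := pos: tab[1] >= -1
Before skip: tab[1] >= -1
The weakest precondition is tab[1] >= -1.
Check whether tab[1] >= -2 implies it.
Countermodel: at the initial state tab = {[1] = -2, elsewhere -2}, the precondition holds but the weakest precondition fails.
Answer: invalid


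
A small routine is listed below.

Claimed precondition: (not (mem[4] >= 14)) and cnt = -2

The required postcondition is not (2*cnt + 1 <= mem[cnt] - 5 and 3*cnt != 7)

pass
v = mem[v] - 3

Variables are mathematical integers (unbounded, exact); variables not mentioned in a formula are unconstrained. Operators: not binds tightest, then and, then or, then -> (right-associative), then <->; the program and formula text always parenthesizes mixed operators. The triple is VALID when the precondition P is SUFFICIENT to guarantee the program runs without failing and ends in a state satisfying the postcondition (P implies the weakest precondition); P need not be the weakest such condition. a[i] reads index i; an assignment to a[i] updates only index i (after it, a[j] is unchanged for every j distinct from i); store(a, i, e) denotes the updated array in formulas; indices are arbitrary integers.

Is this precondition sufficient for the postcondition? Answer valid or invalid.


Working backward. After the program, the postcondition not (2*cnt + 1 <= mem[cnt] - 5 and 3*cnt != 7) must hold; in canonical form it is not (2*cnt <= mem[cnt] - 6 and 3*cnt != 7).
Before v := mem[v] - 3: not (2*cnt <= mem[cnt] - 6 and 3*cnt != 7)
Before skip: not (2*cnt <= mem[cnt] - 6 and 3*cnt != 7)
The weakest precondition is not (2*cnt <= mem[cnt] - 6 and 3*cnt != 7).
Check whether (not (mem[4] >= 14)) and cnt = -2 implies it.
Countermodel: at the initial state cnt = -2, mem = {[-2] = 2, [4] = 0, elsewhere 0}, the precondition holds but the weakest precondition fails.
Answer: invalid


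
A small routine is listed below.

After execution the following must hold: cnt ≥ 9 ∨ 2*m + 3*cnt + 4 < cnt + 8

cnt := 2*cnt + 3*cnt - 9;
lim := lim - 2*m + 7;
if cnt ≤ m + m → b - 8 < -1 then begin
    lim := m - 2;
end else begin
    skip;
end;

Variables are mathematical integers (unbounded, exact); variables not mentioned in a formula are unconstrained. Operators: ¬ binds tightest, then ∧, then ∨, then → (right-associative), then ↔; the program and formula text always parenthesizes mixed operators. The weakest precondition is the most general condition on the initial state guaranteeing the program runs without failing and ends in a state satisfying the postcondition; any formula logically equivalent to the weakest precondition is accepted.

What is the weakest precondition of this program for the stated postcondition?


Working backward. After the program, the postcondition cnt ≥ 9 ∨ 2*m + 3*cnt + 4 < cnt + 8 must hold; in canonical form it is cnt ≥ 9 ∨ 2*cnt + 2*m < 4.
Then branch requires cnt ≥ 9 ∨ 2*cnt + 2*m < 4; else branch requires cnt ≥ 9 ∨ 2*cnt + 2*m < 4.
Before the if: ((cnt ≤ 2*m → b < 7) → (cnt ≥ 9 ∨ 2*cnt + 2*m < 4)) ∧ ((¬(cnt ≤ 2*m → b < 7)) → (cnt ≥ 9 ∨ 2*cnt + 2*m < 4))
Before lim := lim - 2*m + 7: ((cnt ≤ 2*m → b < 7) → (cnt ≥ 9 ∨ 2*cnt + 2*m < 4)) ∧ ((¬(cnt ≤ 2*m → b < 7)) → (cnt ≥ 9 ∨ 2*cnt + 2*m < 4))
Before cnt := 2*cnt + 3*cnt - 9: ((5*cnt ≤ 2*m + 9 → b < 7) → (5*cnt ≥ 18 ∨ 10*cnt + 2*m < 22)) ∧ ((¬(5*cnt ≤ 2*m + 9 → b < 7)) → (5*cnt ≥ 18 ∨ 10*cnt + 2*m < 22))
Answer: WP = ((5*cnt ≤ 2*m + 9 → b < 7) → (5*cnt ≥ 18 ∨ 10*cnt + 2*m < 22)) ∧ ((¬(5*cnt ≤ 2*m + 9 → b < 7)) → (5*cnt ≥ 18 ∨ 10*cnt + 2*m < 22))


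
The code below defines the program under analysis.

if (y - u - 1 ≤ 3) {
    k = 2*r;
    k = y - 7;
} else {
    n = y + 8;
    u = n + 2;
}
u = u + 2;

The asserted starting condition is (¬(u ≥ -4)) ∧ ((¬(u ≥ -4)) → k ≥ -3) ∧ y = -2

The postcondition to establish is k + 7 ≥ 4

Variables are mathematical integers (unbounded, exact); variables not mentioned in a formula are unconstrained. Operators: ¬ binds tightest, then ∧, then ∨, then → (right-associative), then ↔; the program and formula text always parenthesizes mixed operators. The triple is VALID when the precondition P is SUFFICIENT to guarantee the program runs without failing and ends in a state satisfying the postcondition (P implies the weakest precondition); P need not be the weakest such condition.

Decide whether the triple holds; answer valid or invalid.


Working backward. After the program, the postcondition k + 7 ≥ 4 must hold; in canonical form it is k ≥ -3.
Before u := u + 2: k ≥ -3
Then branch requires y ≥ 4; else branch requires k ≥ -3.
Before the if: (y ≤ u + 4 → y ≥ 4) ∧ ((¬(y ≤ u + 4)) → k ≥ -3)
The weakest precondition is (y ≤ u + 4 → y ≥ 4) ∧ ((¬(y ≤ u + 4)) → k ≥ -3).
Check whether (¬(u ≥ -4)) ∧ ((¬(u ≥ -4)) → k ≥ -3) ∧ y = -2 implies it.
Countermodel: at the initial state k = -3, u = -6, y = -2, the precondition holds but the weakest precondition fails.
Answer: invalid
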